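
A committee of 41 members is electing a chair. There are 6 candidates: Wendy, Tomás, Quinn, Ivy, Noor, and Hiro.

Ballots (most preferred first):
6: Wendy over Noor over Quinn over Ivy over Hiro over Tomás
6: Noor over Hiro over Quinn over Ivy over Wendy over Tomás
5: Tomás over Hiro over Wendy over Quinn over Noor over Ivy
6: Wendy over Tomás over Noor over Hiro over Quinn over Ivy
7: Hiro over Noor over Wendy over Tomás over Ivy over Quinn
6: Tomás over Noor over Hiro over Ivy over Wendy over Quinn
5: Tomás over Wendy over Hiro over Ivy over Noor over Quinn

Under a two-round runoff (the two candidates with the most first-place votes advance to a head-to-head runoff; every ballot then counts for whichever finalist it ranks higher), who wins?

Round 1 first-place votes: Wendy 12, Tomás 16, Quinn 0, Ivy 0, Noor 6, Hiro 7. Tomás and Wendy advance.
Runoff: Tomás is ranked above Wendy on 16 ballots, Wendy above Tomás on 25.

Wendy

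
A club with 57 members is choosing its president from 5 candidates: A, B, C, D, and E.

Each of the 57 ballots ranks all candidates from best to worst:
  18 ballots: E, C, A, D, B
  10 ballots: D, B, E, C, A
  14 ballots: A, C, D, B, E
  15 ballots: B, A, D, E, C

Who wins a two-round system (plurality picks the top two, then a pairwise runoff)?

B

Round 1 first-place votes: A 14, B 15, C 0, D 10, E 18. E and B advance.
Runoff: E is ranked above B on 18 ballots, B above E on 39.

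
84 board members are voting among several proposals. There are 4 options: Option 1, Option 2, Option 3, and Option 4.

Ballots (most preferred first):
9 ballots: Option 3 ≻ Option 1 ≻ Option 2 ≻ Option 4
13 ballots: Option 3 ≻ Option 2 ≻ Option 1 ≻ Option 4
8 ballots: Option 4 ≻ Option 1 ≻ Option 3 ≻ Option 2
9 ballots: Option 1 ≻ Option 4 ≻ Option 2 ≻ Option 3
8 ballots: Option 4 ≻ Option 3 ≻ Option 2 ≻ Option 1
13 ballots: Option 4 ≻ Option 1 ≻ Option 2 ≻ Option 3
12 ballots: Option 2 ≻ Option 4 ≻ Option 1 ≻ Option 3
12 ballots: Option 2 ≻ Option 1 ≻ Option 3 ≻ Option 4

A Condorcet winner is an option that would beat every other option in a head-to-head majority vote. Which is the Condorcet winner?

Option 2 vs Option 1: 45–39
Option 2 vs Option 3: 46–38
Option 2 vs Option 4: 46–38
Option 2 beats every other option.

Option 2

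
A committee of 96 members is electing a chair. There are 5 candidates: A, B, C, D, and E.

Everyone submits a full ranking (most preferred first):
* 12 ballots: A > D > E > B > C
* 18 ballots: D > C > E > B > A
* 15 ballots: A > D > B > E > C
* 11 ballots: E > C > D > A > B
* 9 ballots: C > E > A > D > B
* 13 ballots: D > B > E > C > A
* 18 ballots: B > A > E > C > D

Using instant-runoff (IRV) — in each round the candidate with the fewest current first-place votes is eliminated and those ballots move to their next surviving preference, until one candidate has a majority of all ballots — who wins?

A

Round 1: A 27, B 18, C 9, D 31, E 11. C eliminated.
Round 2: A 27, B 18, D 31, E 20. B eliminated.
Round 3: A 45, D 31, E 20. E eliminated.
Round 4: A 54, D 42. A has a majority (≥49).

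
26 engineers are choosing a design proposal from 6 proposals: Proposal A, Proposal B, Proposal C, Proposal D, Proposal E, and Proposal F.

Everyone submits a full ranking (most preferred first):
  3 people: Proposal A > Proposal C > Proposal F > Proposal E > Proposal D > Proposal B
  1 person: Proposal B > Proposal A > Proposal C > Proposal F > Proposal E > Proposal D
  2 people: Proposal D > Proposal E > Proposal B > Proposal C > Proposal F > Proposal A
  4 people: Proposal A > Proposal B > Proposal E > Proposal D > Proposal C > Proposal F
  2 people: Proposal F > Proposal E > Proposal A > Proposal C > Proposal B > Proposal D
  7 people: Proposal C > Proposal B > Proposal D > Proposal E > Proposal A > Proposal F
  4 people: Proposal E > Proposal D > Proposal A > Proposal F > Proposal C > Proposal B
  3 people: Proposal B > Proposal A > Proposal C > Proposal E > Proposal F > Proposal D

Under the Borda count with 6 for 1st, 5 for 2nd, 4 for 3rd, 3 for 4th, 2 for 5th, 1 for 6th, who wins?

Proposal A

Proposal A: 3×6 + 1×5 + 2×1 + 4×6 + 2×4 + 7×2 + 4×4 + 3×5 = 102
Proposal B: 3×1 + 1×6 + 2×4 + 4×5 + 2×2 + 7×5 + 4×1 + 3×6 = 98
Proposal C: 3×5 + 1×4 + 2×3 + 4×2 + 2×3 + 7×6 + 4×2 + 3×4 = 101
Proposal D: 3×2 + 1×1 + 2×6 + 4×3 + 2×1 + 7×4 + 4×5 + 3×1 = 84
Proposal E: 3×3 + 1×2 + 2×5 + 4×4 + 2×5 + 7×3 + 4×6 + 3×3 = 101
Proposal F: 3×4 + 1×3 + 2×2 + 4×1 + 2×6 + 7×1 + 4×3 + 3×2 = 60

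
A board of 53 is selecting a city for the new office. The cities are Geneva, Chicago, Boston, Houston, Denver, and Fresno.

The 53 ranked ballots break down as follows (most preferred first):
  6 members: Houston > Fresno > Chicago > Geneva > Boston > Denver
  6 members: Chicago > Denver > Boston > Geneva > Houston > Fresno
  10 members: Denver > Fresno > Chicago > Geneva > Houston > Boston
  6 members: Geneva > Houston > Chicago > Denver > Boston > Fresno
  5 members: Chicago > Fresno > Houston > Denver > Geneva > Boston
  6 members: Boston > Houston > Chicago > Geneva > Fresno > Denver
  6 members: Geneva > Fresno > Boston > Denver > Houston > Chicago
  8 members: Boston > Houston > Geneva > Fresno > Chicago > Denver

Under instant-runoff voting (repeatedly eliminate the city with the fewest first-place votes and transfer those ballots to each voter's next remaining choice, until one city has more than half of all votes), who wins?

Round 1: Geneva 12, Chicago 11, Boston 14, Houston 6, Denver 10, Fresno 0. Fresno eliminated.
Round 2: Geneva 12, Chicago 11, Boston 14, Houston 6, Denver 10. Houston eliminated.
Round 3: Geneva 12, Chicago 17, Boston 14, Denver 10. Denver eliminated.
Round 4: Geneva 12, Chicago 27, Boston 14. Chicago has a majority (≥27).

Chicago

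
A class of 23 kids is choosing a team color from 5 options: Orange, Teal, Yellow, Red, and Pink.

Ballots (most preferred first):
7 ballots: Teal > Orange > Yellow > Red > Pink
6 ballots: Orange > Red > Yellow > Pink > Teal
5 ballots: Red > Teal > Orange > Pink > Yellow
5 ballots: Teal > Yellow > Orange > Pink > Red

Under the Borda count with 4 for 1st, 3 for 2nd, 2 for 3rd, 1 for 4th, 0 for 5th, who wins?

Orange

Orange: 7×3 + 6×4 + 5×2 + 5×2 = 65
Teal: 7×4 + 6×0 + 5×3 + 5×4 = 63
Yellow: 7×2 + 6×2 + 5×0 + 5×3 = 41
Red: 7×1 + 6×3 + 5×4 + 5×0 = 45
Pink: 7×0 + 6×1 + 5×1 + 5×1 = 16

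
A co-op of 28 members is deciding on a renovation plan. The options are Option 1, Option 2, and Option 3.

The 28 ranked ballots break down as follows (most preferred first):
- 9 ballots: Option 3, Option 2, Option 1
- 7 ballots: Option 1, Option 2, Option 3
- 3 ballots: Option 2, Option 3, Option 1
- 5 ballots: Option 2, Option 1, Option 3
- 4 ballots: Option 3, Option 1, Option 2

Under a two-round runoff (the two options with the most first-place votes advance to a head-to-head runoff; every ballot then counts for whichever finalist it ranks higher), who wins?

Round 1 first-place votes: Option 1 7, Option 2 8, Option 3 13. Option 3 and Option 2 advance.
Runoff: Option 3 is ranked above Option 2 on 13 ballots, Option 2 above Option 3 on 15.

Option 2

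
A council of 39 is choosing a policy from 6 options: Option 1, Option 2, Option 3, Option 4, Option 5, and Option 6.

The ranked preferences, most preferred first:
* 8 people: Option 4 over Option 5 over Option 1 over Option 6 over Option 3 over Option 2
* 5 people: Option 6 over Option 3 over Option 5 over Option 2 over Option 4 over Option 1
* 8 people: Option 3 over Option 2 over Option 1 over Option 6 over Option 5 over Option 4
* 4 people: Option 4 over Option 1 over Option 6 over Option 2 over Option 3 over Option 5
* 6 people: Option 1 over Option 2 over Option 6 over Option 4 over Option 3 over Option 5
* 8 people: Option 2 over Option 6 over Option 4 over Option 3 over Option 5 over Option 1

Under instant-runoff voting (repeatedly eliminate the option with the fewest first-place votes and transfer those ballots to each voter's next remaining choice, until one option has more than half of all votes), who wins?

Round 1: Option 1 6, Option 2 8, Option 3 8, Option 4 12, Option 5 0, Option 6 5. Option 5 eliminated.
Round 2: Option 1 6, Option 2 8, Option 3 8, Option 4 12, Option 6 5. Option 6 eliminated.
Round 3: Option 1 6, Option 2 8, Option 3 13, Option 4 12. Option 1 eliminated.
Round 4: Option 2 14, Option 3 13, Option 4 12. Option 4 eliminated.
Round 5: Option 2 18, Option 3 21. Option 3 has a majority (≥20).

Option 3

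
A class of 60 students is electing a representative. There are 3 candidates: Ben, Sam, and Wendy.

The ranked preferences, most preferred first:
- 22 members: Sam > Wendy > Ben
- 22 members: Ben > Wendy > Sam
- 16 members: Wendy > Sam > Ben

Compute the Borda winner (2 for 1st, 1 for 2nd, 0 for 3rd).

Ben: 22×0 + 22×2 + 16×0 = 44
Sam: 22×2 + 22×0 + 16×1 = 60
Wendy: 22×1 + 22×1 + 16×2 = 76

Wendy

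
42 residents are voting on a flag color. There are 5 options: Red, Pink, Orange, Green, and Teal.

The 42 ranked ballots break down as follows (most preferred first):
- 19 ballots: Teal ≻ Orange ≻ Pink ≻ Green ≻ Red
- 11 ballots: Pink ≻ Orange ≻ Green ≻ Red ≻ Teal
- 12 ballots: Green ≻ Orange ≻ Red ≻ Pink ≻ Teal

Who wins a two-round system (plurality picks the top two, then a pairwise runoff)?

Round 1 first-place votes: Red 0, Pink 11, Orange 0, Green 12, Teal 19. Teal and Green advance.
Runoff: Teal is ranked above Green on 19 ballots, Green above Teal on 23.

Green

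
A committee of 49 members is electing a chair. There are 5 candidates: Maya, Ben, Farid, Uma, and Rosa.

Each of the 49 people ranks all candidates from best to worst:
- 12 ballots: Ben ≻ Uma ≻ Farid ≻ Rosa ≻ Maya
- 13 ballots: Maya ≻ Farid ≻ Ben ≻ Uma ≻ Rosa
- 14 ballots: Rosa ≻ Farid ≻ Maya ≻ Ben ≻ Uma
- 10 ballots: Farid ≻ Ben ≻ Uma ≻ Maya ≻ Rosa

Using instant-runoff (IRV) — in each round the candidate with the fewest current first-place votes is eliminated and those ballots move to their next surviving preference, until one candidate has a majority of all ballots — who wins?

Round 1: Maya 13, Ben 12, Farid 10, Uma 0, Rosa 14. Uma eliminated.
Round 2: Maya 13, Ben 12, Farid 10, Rosa 14. Farid eliminated.
Round 3: Maya 13, Ben 22, Rosa 14. Maya eliminated.
Round 4: Ben 35, Rosa 14. Ben has a majority (≥25).

Ben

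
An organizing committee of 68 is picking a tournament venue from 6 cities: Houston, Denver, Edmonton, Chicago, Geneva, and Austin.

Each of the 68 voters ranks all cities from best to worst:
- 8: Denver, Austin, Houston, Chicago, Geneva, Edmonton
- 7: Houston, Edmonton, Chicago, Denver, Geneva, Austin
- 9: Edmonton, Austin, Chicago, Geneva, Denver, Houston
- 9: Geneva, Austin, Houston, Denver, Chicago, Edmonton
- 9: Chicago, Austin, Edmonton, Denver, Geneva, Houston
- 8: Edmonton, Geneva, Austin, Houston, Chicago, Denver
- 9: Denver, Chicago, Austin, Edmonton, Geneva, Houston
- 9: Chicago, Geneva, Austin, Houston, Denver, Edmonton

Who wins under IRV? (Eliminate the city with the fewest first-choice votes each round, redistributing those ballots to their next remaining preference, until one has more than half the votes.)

Denver

Round 1: Houston 7, Denver 17, Edmonton 17, Chicago 18, Geneva 9, Austin 0. Austin eliminated.
Round 2: Houston 7, Denver 17, Edmonton 17, Chicago 18, Geneva 9. Houston eliminated.
Round 3: Denver 17, Edmonton 24, Chicago 18, Geneva 9. Geneva eliminated.
Round 4: Denver 26, Edmonton 24, Chicago 18. Chicago eliminated.
Round 5: Denver 35, Edmonton 33. Denver has a majority (≥35).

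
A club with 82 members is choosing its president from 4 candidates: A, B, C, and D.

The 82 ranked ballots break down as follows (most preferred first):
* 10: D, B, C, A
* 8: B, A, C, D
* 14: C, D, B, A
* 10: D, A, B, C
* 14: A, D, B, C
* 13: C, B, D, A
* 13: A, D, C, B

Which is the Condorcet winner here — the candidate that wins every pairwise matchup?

D

D vs A: 47–35
D vs B: 61–21
D vs C: 47–35
D beats every other candidate.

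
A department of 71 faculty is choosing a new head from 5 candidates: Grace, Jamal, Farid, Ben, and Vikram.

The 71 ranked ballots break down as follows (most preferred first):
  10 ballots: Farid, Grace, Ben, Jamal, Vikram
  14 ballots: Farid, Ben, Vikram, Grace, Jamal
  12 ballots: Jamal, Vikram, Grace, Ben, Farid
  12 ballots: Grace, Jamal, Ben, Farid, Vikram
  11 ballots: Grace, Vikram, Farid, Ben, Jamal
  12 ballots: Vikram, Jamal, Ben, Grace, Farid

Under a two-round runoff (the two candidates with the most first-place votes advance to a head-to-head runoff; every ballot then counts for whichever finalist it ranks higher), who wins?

Grace

Round 1 first-place votes: Grace 23, Jamal 12, Farid 24, Ben 0, Vikram 12. Farid and Grace advance.
Runoff: Farid is ranked above Grace on 24 ballots, Grace above Farid on 47.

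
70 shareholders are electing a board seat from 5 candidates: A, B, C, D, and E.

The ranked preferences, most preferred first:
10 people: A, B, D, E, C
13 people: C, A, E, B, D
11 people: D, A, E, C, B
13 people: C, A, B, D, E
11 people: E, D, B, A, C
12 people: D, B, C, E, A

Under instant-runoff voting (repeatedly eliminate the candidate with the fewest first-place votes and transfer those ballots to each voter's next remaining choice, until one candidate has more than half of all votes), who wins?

Round 1: A 10, B 0, C 26, D 23, E 11. B eliminated.
Round 2: A 10, C 26, D 23, E 11. A eliminated.
Round 3: C 26, D 33, E 11. E eliminated.
Round 4: C 26, D 44. D has a majority (≥36).

D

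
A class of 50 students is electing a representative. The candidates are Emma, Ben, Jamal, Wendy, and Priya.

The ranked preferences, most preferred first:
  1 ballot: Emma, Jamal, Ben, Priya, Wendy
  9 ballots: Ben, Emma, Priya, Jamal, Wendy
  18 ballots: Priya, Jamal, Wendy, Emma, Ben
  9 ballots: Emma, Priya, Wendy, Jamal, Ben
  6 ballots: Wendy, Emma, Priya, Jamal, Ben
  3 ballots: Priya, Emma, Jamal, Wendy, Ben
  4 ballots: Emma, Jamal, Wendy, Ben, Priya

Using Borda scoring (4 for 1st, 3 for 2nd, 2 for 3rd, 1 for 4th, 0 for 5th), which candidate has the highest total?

Priya

Emma: 1×4 + 9×3 + 18×1 + 9×4 + 6×3 + 3×3 + 4×4 = 128
Ben: 1×2 + 9×4 + 18×0 + 9×0 + 6×0 + 3×0 + 4×1 = 42
Jamal: 1×3 + 9×1 + 18×3 + 9×1 + 6×1 + 3×2 + 4×3 = 99
Wendy: 1×0 + 9×0 + 18×2 + 9×2 + 6×4 + 3×1 + 4×2 = 89
Priya: 1×1 + 9×2 + 18×4 + 9×3 + 6×2 + 3×4 + 4×0 = 142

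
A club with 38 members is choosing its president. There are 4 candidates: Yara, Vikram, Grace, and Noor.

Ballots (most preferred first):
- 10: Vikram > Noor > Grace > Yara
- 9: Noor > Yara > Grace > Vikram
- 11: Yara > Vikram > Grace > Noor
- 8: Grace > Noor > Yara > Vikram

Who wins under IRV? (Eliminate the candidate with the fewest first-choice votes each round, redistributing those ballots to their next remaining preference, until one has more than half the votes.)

Round 1: Yara 11, Vikram 10, Grace 8, Noor 9. Grace eliminated.
Round 2: Yara 11, Vikram 10, Noor 17. Vikram eliminated.
Round 3: Yara 11, Noor 27. Noor has a majority (≥20).

Noor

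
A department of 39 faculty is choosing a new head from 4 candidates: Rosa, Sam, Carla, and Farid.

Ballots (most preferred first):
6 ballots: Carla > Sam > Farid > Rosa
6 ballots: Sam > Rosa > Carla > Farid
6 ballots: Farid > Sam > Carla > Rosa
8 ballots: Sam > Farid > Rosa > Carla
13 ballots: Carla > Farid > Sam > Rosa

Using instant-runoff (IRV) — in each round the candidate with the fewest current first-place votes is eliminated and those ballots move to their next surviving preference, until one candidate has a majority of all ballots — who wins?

Round 1: Rosa 0, Sam 14, Carla 19, Farid 6. Rosa eliminated.
Round 2: Sam 14, Carla 19, Farid 6. Farid eliminated.
Round 3: Sam 20, Carla 19. Sam has a majority (≥20).

Sam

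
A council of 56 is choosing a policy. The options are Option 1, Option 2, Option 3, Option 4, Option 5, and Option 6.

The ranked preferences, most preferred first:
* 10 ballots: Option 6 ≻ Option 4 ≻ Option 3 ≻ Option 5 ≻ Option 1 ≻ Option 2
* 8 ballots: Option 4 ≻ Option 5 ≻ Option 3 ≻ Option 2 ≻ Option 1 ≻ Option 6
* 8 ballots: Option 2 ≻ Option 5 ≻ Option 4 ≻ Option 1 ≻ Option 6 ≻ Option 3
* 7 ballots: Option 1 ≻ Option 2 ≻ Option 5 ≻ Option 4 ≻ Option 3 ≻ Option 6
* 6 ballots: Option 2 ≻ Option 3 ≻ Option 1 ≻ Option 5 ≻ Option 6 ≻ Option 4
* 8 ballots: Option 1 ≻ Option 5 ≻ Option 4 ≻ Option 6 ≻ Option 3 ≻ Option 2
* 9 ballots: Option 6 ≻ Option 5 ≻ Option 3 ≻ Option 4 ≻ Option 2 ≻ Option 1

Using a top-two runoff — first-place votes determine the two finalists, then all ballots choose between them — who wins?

Round 1 first-place votes: Option 1 15, Option 2 14, Option 3 0, Option 4 8, Option 5 0, Option 6 19. Option 6 and Option 1 advance.
Runoff: Option 6 is ranked above Option 1 on 19 ballots, Option 1 above Option 6 on 37.

Option 1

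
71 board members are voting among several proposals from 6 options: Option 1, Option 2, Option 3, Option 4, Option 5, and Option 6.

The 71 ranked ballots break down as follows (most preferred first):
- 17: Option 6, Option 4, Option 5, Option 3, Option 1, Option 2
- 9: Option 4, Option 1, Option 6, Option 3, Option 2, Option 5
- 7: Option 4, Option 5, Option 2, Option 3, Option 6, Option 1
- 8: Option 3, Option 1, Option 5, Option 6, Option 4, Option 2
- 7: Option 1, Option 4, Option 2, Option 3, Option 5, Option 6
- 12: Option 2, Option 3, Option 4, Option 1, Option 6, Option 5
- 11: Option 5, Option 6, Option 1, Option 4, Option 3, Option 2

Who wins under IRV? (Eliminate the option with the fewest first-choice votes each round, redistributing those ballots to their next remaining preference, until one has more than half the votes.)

Round 1: Option 1 7, Option 2 12, Option 3 8, Option 4 16, Option 5 11, Option 6 17. Option 1 eliminated.
Round 2: Option 2 12, Option 3 8, Option 4 23, Option 5 11, Option 6 17. Option 3 eliminated.
Round 3: Option 2 12, Option 4 23, Option 5 19, Option 6 17. Option 2 eliminated.
Round 4: Option 4 35, Option 5 19, Option 6 17. Option 6 eliminated.
Round 5: Option 4 52, Option 5 19. Option 4 has a majority (≥36).

Option 4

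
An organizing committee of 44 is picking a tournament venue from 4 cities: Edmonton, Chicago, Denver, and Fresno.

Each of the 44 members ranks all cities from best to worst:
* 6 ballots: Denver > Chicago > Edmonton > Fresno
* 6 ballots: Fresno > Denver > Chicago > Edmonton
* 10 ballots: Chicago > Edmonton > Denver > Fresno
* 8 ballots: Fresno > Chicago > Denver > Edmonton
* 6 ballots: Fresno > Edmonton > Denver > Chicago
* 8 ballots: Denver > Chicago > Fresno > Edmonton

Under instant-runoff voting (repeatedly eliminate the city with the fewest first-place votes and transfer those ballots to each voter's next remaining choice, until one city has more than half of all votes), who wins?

Round 1: Edmonton 0, Chicago 10, Denver 14, Fresno 20. Edmonton eliminated.
Round 2: Chicago 10, Denver 14, Fresno 20. Chicago eliminated.
Round 3: Denver 24, Fresno 20. Denver has a majority (≥23).

Denver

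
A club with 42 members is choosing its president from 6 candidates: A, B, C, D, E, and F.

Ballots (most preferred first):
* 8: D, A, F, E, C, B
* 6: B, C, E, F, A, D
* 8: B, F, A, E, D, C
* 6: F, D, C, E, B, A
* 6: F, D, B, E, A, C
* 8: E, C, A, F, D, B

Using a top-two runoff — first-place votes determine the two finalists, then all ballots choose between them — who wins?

Round 1 first-place votes: A 0, B 14, C 0, D 8, E 8, F 12. B and F advance.
Runoff: B is ranked above F on 14 ballots, F above B on 28.

F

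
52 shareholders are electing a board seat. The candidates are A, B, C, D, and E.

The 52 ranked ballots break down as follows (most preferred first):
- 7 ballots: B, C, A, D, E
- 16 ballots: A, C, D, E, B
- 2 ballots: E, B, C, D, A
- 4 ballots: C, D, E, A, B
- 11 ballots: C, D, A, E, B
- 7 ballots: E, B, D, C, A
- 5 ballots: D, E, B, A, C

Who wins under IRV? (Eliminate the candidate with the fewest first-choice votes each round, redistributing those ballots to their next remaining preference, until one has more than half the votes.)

C

Round 1: A 16, B 7, C 15, D 5, E 9. D eliminated.
Round 2: A 16, B 7, C 15, E 14. B eliminated.
Round 3: A 16, C 22, E 14. E eliminated.
Round 4: A 21, C 31. C has a majority (≥27).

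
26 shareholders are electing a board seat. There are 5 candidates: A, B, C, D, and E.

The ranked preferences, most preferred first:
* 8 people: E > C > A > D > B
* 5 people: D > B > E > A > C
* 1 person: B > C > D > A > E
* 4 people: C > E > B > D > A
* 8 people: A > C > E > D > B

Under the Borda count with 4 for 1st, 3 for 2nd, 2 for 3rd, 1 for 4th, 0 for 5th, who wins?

A: 8×2 + 5×1 + 1×1 + 4×0 + 8×4 = 54
B: 8×0 + 5×3 + 1×4 + 4×2 + 8×0 = 27
C: 8×3 + 5×0 + 1×3 + 4×4 + 8×3 = 67
D: 8×1 + 5×4 + 1×2 + 4×1 + 8×1 = 42
E: 8×4 + 5×2 + 1×0 + 4×3 + 8×2 = 70

E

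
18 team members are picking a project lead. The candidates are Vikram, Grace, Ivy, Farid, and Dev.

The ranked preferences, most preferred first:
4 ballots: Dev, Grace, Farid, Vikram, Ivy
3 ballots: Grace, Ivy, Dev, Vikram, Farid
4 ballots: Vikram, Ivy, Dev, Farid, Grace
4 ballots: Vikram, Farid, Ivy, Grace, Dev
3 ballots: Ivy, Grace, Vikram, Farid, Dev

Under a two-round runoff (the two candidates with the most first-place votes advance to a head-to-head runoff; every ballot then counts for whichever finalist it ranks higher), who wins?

Vikram

Round 1 first-place votes: Vikram 8, Grace 3, Ivy 3, Farid 0, Dev 4. Vikram and Dev advance.
Runoff: Vikram is ranked above Dev on 11 ballots, Dev above Vikram on 7.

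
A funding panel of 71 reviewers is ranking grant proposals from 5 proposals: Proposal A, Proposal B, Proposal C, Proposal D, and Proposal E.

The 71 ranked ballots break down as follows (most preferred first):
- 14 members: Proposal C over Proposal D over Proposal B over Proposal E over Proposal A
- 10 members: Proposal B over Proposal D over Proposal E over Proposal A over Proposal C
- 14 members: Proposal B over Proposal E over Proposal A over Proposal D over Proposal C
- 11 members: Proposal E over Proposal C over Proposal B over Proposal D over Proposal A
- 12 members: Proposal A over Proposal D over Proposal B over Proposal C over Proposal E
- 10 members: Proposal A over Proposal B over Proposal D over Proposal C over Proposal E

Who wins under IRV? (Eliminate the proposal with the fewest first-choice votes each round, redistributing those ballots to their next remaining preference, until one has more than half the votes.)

Proposal B

Round 1: Proposal A 22, Proposal B 24, Proposal C 14, Proposal D 0, Proposal E 11. Proposal D eliminated.
Round 2: Proposal A 22, Proposal B 24, Proposal C 14, Proposal E 11. Proposal E eliminated.
Round 3: Proposal A 22, Proposal B 24, Proposal C 25. Proposal A eliminated.
Round 4: Proposal B 46, Proposal C 25. Proposal B has a majority (≥36).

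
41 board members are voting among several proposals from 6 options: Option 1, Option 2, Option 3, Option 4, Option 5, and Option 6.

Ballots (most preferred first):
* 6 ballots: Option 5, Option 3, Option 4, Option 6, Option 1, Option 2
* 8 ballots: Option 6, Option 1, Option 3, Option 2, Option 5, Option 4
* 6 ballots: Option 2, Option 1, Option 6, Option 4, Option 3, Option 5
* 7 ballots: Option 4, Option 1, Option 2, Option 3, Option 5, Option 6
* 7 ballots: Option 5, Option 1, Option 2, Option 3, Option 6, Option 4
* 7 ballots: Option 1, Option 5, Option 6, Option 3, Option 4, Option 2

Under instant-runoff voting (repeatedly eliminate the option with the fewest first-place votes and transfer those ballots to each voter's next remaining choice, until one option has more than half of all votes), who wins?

Round 1: Option 1 7, Option 2 6, Option 3 0, Option 4 7, Option 5 13, Option 6 8. Option 3 eliminated.
Round 2: Option 1 7, Option 2 6, Option 4 7, Option 5 13, Option 6 8. Option 2 eliminated.
Round 3: Option 1 13, Option 4 7, Option 5 13, Option 6 8. Option 4 eliminated.
Round 4: Option 1 20, Option 5 13, Option 6 8. Option 6 eliminated.
Round 5: Option 1 28, Option 5 13. Option 1 has a majority (≥21).

Option 1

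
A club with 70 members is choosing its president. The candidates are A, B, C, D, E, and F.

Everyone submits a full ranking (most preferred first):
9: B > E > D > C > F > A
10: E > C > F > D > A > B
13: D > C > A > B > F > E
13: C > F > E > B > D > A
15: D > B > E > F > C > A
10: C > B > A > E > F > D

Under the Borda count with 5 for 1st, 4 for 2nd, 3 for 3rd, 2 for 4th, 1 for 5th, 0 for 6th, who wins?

A: 9×0 + 10×1 + 13×3 + 13×0 + 15×0 + 10×3 = 79
B: 9×5 + 10×0 + 13×2 + 13×2 + 15×4 + 10×4 = 197
C: 9×2 + 10×4 + 13×4 + 13×5 + 15×1 + 10×5 = 240
D: 9×3 + 10×2 + 13×5 + 13×1 + 15×5 + 10×0 = 200
E: 9×4 + 10×5 + 13×0 + 13×3 + 15×3 + 10×2 = 190
F: 9×1 + 10×3 + 13×1 + 13×4 + 15×2 + 10×1 = 144

C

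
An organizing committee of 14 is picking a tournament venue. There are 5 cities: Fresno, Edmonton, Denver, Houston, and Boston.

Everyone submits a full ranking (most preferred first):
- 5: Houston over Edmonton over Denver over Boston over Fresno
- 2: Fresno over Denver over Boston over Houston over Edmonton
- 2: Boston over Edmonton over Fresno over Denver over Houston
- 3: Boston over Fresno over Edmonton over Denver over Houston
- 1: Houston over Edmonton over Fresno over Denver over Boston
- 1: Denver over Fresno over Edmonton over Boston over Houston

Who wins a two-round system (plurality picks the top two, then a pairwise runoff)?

Boston

Round 1 first-place votes: Fresno 2, Edmonton 0, Denver 1, Houston 6, Boston 5. Houston and Boston advance.
Runoff: Houston is ranked above Boston on 6 ballots, Boston above Houston on 8.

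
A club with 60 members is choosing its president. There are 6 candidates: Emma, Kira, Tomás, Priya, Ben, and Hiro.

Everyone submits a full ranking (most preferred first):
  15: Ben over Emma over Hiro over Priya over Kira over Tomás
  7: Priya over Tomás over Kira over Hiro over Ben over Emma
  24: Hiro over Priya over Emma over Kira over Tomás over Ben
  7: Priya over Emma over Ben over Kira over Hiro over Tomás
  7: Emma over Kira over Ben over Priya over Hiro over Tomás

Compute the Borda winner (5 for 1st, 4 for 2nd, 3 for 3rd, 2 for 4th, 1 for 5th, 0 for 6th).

Priya

Emma: 15×4 + 7×0 + 24×3 + 7×4 + 7×5 = 195
Kira: 15×1 + 7×3 + 24×2 + 7×2 + 7×4 = 126
Tomás: 15×0 + 7×4 + 24×1 + 7×0 + 7×0 = 52
Priya: 15×2 + 7×5 + 24×4 + 7×5 + 7×2 = 210
Ben: 15×5 + 7×1 + 24×0 + 7×3 + 7×3 = 124
Hiro: 15×3 + 7×2 + 24×5 + 7×1 + 7×1 = 193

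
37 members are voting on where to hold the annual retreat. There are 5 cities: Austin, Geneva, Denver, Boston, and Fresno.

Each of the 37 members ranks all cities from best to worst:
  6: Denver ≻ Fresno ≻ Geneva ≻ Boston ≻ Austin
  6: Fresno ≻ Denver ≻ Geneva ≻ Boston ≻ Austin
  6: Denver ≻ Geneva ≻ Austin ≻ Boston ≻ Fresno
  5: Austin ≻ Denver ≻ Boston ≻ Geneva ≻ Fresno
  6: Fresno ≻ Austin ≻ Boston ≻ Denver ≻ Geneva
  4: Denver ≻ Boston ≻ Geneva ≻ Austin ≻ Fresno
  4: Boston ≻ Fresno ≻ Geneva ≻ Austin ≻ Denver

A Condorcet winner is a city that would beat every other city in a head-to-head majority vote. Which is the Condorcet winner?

Denver

Denver vs Austin: 22–15
Denver vs Geneva: 33–4
Denver vs Boston: 27–10
Denver vs Fresno: 21–16
Denver beats every other city.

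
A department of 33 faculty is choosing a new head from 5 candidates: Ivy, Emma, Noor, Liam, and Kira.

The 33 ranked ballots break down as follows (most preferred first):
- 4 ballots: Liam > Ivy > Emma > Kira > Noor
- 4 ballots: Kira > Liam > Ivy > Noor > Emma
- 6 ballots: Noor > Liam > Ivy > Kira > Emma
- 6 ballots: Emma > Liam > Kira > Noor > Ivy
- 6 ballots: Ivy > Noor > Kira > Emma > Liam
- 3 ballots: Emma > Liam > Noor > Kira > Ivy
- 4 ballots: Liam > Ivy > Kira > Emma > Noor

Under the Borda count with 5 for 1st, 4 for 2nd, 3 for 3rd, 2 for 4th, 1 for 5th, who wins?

Liam

Ivy: 4×4 + 4×3 + 6×3 + 6×1 + 6×5 + 3×1 + 4×4 = 101
Emma: 4×3 + 4×1 + 6×1 + 6×5 + 6×2 + 3×5 + 4×2 = 87
Noor: 4×1 + 4×2 + 6×5 + 6×2 + 6×4 + 3×3 + 4×1 = 91
Liam: 4×5 + 4×4 + 6×4 + 6×4 + 6×1 + 3×4 + 4×5 = 122
Kira: 4×2 + 4×5 + 6×2 + 6×3 + 6×3 + 3×2 + 4×3 = 94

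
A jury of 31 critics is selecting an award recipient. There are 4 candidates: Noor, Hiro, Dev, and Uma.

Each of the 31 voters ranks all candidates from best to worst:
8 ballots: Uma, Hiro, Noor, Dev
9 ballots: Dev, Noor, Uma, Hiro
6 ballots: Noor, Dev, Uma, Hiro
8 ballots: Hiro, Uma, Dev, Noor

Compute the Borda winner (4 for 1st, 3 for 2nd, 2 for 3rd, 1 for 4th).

Noor: 8×2 + 9×3 + 6×4 + 8×1 = 75
Hiro: 8×3 + 9×1 + 6×1 + 8×4 = 71
Dev: 8×1 + 9×4 + 6×3 + 8×2 = 78
Uma: 8×4 + 9×2 + 6×2 + 8×3 = 86

Uma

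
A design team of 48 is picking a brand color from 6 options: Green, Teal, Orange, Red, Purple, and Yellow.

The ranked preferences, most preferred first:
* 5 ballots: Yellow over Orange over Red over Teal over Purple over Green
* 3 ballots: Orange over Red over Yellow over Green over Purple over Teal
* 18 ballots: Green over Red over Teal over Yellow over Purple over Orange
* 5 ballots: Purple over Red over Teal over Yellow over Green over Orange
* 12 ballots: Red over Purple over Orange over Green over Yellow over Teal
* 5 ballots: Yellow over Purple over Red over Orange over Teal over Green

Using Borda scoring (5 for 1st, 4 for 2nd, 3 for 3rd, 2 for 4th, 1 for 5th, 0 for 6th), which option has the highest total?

Red

Green: 5×0 + 3×2 + 18×5 + 5×1 + 12×2 + 5×0 = 125
Teal: 5×2 + 3×0 + 18×3 + 5×3 + 12×0 + 5×1 = 84
Orange: 5×4 + 3×5 + 18×0 + 5×0 + 12×3 + 5×2 = 81
Red: 5×3 + 3×4 + 18×4 + 5×4 + 12×5 + 5×3 = 194
Purple: 5×1 + 3×1 + 18×1 + 5×5 + 12×4 + 5×4 = 119
Yellow: 5×5 + 3×3 + 18×2 + 5×2 + 12×1 + 5×5 = 117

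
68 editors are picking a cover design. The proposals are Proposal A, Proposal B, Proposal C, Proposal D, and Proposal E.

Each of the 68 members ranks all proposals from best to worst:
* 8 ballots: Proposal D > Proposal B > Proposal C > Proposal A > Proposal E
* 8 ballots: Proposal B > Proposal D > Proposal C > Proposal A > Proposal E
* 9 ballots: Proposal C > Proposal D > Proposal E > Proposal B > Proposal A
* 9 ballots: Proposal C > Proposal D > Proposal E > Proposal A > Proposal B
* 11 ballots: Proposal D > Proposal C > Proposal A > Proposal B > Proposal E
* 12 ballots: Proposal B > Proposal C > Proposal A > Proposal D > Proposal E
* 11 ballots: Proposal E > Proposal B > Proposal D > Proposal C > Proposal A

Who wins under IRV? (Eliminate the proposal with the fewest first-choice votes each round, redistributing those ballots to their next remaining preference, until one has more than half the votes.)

Proposal D

Round 1: Proposal A 0, Proposal B 20, Proposal C 18, Proposal D 19, Proposal E 11. Proposal A eliminated.
Round 2: Proposal B 20, Proposal C 18, Proposal D 19, Proposal E 11. Proposal E eliminated.
Round 3: Proposal B 31, Proposal C 18, Proposal D 19. Proposal C eliminated.
Round 4: Proposal B 31, Proposal D 37. Proposal D has a majority (≥35).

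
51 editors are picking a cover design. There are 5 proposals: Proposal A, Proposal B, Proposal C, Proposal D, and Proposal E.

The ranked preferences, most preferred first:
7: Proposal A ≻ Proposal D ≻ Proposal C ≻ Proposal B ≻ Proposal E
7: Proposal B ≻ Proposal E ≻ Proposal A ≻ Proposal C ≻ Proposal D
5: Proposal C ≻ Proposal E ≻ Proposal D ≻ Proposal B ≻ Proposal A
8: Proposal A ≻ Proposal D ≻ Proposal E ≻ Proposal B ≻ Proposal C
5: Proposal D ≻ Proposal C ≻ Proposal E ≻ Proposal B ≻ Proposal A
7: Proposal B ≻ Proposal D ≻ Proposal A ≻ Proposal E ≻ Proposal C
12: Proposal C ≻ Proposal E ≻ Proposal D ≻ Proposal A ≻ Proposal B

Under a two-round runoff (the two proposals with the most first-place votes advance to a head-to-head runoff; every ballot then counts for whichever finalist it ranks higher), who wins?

Round 1 first-place votes: Proposal A 15, Proposal B 14, Proposal C 17, Proposal D 5, Proposal E 0. Proposal C and Proposal A advance.
Runoff: Proposal C is ranked above Proposal A on 22 ballots, Proposal A above Proposal C on 29.

Proposal A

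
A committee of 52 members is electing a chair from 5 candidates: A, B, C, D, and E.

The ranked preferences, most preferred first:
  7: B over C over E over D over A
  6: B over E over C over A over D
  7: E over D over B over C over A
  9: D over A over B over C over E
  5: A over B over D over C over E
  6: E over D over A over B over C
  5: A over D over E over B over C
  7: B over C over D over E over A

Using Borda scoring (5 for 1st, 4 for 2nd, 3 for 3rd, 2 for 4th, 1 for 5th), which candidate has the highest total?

B

A: 7×1 + 6×2 + 7×1 + 9×4 + 5×5 + 6×3 + 5×5 + 7×1 = 137
B: 7×5 + 6×5 + 7×3 + 9×3 + 5×4 + 6×2 + 5×2 + 7×5 = 190
C: 7×4 + 6×3 + 7×2 + 9×2 + 5×2 + 6×1 + 5×1 + 7×4 = 127
D: 7×2 + 6×1 + 7×4 + 9×5 + 5×3 + 6×4 + 5×4 + 7×3 = 173
E: 7×3 + 6×4 + 7×5 + 9×1 + 5×1 + 6×5 + 5×3 + 7×2 = 153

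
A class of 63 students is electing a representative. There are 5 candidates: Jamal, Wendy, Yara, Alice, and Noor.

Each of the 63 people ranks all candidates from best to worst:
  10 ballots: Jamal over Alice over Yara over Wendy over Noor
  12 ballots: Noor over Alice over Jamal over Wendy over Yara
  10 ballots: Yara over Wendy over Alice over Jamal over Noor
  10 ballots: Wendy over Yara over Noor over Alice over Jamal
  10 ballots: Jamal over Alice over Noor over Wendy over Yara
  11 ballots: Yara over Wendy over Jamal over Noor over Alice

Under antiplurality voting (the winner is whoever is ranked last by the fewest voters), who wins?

Last-place votes: Jamal 10, Wendy 0, Yara 22, Alice 11, Noor 20.

Wendy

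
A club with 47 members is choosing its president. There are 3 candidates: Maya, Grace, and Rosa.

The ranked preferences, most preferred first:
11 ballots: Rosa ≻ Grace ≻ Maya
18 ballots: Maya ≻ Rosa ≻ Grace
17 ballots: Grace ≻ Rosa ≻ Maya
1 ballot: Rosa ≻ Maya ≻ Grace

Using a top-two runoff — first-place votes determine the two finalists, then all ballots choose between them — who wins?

Round 1 first-place votes: Maya 18, Grace 17, Rosa 12. Maya and Grace advance.
Runoff: Maya is ranked above Grace on 19 ballots, Grace above Maya on 28.

Grace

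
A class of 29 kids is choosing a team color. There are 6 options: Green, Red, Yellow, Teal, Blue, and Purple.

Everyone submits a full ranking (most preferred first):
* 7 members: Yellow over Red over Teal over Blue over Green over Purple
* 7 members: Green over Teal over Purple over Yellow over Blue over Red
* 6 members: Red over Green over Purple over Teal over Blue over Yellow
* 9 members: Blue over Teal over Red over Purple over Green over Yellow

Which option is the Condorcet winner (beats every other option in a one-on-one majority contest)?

Teal vs Green: 16–13
Teal vs Red: 16–13
Teal vs Yellow: 22–7
Teal vs Blue: 20–9
Teal vs Purple: 23–6
Teal beats every other option.

Teal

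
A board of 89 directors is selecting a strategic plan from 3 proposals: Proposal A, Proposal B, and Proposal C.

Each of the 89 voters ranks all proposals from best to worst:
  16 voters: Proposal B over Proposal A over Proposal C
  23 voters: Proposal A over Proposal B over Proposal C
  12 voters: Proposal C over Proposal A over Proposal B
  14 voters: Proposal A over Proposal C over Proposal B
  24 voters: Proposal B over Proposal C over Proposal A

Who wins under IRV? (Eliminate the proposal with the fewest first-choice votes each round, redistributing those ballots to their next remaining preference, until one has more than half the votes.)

Proposal A

Round 1: Proposal A 37, Proposal B 40, Proposal C 12. Proposal C eliminated.
Round 2: Proposal A 49, Proposal B 40. Proposal A has a majority (≥45).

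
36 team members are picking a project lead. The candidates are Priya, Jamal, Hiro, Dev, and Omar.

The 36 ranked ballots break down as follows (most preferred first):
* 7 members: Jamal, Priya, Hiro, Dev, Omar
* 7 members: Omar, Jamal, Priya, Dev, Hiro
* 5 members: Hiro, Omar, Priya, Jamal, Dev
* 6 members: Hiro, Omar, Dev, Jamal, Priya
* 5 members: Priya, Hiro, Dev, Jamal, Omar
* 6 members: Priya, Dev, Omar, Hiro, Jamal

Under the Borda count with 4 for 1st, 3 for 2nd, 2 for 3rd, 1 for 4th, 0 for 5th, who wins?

Priya

Priya: 7×3 + 7×2 + 5×2 + 6×0 + 5×4 + 6×4 = 89
Jamal: 7×4 + 7×3 + 5×1 + 6×1 + 5×1 + 6×0 = 65
Hiro: 7×2 + 7×0 + 5×4 + 6×4 + 5×3 + 6×1 = 79
Dev: 7×1 + 7×1 + 5×0 + 6×2 + 5×2 + 6×3 = 54
Omar: 7×0 + 7×4 + 5×3 + 6×3 + 5×0 + 6×2 = 73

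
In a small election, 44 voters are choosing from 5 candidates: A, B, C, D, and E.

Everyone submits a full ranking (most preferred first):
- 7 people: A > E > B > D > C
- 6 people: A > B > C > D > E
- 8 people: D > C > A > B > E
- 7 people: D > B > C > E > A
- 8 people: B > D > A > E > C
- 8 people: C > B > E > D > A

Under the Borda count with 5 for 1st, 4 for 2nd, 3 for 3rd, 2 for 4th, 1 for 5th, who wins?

A: 7×5 + 6×5 + 8×3 + 7×1 + 8×3 + 8×1 = 128
B: 7×3 + 6×4 + 8×2 + 7×4 + 8×5 + 8×4 = 161
C: 7×1 + 6×3 + 8×4 + 7×3 + 8×1 + 8×5 = 126
D: 7×2 + 6×2 + 8×5 + 7×5 + 8×4 + 8×2 = 149
E: 7×4 + 6×1 + 8×1 + 7×2 + 8×2 + 8×3 = 96

B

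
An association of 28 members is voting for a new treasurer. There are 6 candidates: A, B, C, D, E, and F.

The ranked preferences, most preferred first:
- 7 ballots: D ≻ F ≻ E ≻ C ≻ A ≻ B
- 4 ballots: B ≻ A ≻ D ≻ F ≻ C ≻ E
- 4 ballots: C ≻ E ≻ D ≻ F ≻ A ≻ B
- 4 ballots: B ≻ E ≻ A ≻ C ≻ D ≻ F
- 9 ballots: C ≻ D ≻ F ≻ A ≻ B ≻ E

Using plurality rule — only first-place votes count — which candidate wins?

First-place votes: A 0, B 8, C 13, D 7, E 0, F 0.

C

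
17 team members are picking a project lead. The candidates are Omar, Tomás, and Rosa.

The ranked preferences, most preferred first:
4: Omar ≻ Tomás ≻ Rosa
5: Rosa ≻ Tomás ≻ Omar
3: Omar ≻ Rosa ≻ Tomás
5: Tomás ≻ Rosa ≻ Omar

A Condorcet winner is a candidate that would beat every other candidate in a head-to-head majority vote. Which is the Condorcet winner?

Tomás vs Omar: 10–7
Tomás vs Rosa: 9–8
Tomás beats every other candidate.

Tomás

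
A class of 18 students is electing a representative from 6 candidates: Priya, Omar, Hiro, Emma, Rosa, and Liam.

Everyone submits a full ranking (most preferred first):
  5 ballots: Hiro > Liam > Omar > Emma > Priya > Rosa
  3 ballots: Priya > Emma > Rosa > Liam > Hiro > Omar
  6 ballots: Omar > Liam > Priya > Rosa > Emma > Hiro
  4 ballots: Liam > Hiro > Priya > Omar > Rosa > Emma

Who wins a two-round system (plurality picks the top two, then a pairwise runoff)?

Round 1 first-place votes: Priya 3, Omar 6, Hiro 5, Emma 0, Rosa 0, Liam 4. Omar and Hiro advance.
Runoff: Omar is ranked above Hiro on 6 ballots, Hiro above Omar on 12.

Hiro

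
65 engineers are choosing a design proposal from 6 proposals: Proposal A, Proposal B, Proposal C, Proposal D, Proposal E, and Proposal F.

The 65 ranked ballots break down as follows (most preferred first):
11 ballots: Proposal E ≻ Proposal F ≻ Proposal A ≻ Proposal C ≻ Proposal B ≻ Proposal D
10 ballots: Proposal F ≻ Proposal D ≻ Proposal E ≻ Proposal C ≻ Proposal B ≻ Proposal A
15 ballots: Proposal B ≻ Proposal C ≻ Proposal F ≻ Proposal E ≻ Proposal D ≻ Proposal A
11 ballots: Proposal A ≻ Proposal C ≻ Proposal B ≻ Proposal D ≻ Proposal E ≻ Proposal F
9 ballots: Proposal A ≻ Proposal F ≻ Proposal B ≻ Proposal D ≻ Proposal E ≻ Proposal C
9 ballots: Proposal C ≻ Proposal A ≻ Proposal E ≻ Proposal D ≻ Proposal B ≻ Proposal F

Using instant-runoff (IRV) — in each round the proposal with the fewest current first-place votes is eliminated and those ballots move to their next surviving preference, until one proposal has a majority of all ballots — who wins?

Proposal E

Round 1: Proposal A 20, Proposal B 15, Proposal C 9, Proposal D 0, Proposal E 11, Proposal F 10. Proposal D eliminated.
Round 2: Proposal A 20, Proposal B 15, Proposal C 9, Proposal E 11, Proposal F 10. Proposal C eliminated.
Round 3: Proposal A 29, Proposal B 15, Proposal E 11, Proposal F 10. Proposal F eliminated.
Round 4: Proposal A 29, Proposal B 15, Proposal E 21. Proposal B eliminated.
Round 5: Proposal A 29, Proposal E 36. Proposal E has a majority (≥33).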